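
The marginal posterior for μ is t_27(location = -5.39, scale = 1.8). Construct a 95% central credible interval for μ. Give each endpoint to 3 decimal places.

The t_27 distribution is symmetric; the 95% interval is -5.39 ± t·1.8 with t_{0.975,27} = 2.052.
Half-width: 2.052 × 1.8 = 3.693.
-5.39 − 3.693 = -9.083; -5.39 + 3.693 = -1.697.

[-9.083, -1.697]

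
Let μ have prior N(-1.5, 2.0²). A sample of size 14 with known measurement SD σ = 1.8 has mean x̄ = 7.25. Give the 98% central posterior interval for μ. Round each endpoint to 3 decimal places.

Posterior precision = 1/2.0² + 14/1.8² = 0.2500 + 4.3210 = 4.5710, so posterior SD = 0.4677.
Posterior mean = (-1.5/2.0² + 14·7.25/1.8²) / 4.5710 = 6.7714.
Interval: 6.7714 ± 2.326 × 0.4677 → [5.683, 7.860].

[5.683, 7.860]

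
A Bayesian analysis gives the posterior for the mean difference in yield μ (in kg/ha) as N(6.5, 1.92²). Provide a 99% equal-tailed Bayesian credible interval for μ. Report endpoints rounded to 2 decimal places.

[1.55, 11.45]

The posterior is symmetric, so the 99% equal-tailed interval is μ = 6.5 ± z·1.92 with z = 2.576.
Half-width: 2.576 × 1.92 = 4.95.
6.5 − 4.95 = 1.55; 6.5 + 4.95 = 11.45.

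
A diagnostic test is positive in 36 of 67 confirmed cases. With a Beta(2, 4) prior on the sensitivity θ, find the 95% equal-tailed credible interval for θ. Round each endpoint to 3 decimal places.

Posterior: Beta(2+36, 4+31) = Beta(38, 35).
Equal-tailed 95% interval: the 0.025 and 0.975 quantiles of Beta(38, 35).
Posterior mean ≈ 0.521, SD ≈ 0.058; a Normal approximation gives roughly [0.407, 0.634].
Exact: F⁻¹(0.025) = 0.407; F⁻¹(0.975) = 0.633.

[0.407, 0.633]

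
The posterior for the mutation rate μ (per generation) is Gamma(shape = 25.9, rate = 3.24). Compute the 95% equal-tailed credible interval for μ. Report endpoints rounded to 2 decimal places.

Posterior: Gamma(shape 25.9, rate 3.24).
Equal-tailed 95% interval: Gamma(25.9, 3.24) quantiles at 0.025 and 0.975.
Posterior mean ≈ 7.99, SD ≈ 1.57; a Normal approximation gives roughly [4.92, 11.07].
Exact: lower = 5.22; upper = 11.35.

[5.22, 11.35]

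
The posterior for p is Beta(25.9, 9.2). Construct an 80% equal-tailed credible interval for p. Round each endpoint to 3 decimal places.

[0.641, 0.829]

Posterior: Beta(25.9, 9.2).
Equal-tailed 80% interval: the 0.1 and 0.9 quantiles of Beta(25.9, 9.2).
Posterior mean ≈ 0.738, SD ≈ 0.073; a Normal approximation gives roughly [0.644, 0.832].
Exact: F⁻¹(0.1) = 0.641; F⁻¹(0.9) = 0.829.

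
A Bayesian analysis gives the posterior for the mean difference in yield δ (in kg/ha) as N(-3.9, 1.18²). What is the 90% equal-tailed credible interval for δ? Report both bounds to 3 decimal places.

The posterior is symmetric, so the 90% equal-tailed interval is δ = -3.9 ± z·1.18 with z = 1.645.
Half-width: 1.645 × 1.18 = 1.941.
-3.9 − 1.941 = -5.841; -3.9 + 1.941 = -1.959.

[-5.841, -1.959]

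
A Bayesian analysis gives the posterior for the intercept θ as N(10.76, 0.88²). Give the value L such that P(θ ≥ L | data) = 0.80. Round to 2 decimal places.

10.02

Need L with P(θ ≥ L) = 0.80: L = 10.76 − z_{0.2}·0.88.
z = 0.842; L = 10.76 − 0.842 × 0.88 = 10.02.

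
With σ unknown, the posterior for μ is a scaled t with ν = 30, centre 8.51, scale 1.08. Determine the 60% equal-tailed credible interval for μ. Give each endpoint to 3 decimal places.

The t_30 distribution is symmetric; the 60% interval is 8.51 ± t·1.08 with t_{0.8,30} = 0.854.
Half-width: 0.854 × 1.08 = 0.922.
8.51 − 0.922 = 7.588; 8.51 + 0.922 = 9.432.

[7.588, 9.432]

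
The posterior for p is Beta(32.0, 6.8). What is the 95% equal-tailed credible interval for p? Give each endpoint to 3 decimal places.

[0.692, 0.926]

Posterior: Beta(32.0, 6.8).
Equal-tailed 95% interval: the 0.025 and 0.975 quantiles of Beta(32.0, 6.8).
Posterior mean ≈ 0.825, SD ≈ 0.060; a Normal approximation gives roughly [0.707, 0.943].
Exact: F⁻¹(0.025) = 0.692; F⁻¹(0.975) = 0.926.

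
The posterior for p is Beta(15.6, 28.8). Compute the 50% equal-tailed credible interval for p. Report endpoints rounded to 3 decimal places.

[0.302, 0.399]

Posterior: Beta(15.6, 28.8).
Equal-tailed 50% interval: the 0.25 and 0.75 quantiles of Beta(15.6, 28.8).
Posterior mean ≈ 0.351, SD ≈ 0.071; a Normal approximation gives roughly [0.304, 0.399].
Exact: F⁻¹(0.25) = 0.302; F⁻¹(0.75) = 0.399.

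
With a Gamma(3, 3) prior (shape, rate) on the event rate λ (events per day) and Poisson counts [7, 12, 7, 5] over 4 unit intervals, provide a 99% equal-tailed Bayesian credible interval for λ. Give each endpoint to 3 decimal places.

[2.980, 7.270]

Posterior: Gamma(3+31, 3+4) = Gamma(34, 7) (shape, rate).
Equal-tailed 99% interval: Gamma(34, 7) quantiles at 0.005 and 0.995.
Posterior mean ≈ 4.857, SD ≈ 0.833; a Normal approximation gives roughly [2.711, 7.003].
Exact: lower = 2.980; upper = 7.270.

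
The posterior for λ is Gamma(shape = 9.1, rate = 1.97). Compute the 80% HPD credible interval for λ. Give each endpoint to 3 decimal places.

[2.513, 6.276]

The posterior is unimodal and skewed, so the HPD interval has equal density at both endpoints and is the shortest 80% interval.
Solving f(2.513) = f(6.276) with F(6.276) − F(2.513) = 0.80 gives [2.513, 6.276].
For comparison, the equal-tailed interval is [2.797, 6.658]; the HPD is narrower and shifted toward the mode.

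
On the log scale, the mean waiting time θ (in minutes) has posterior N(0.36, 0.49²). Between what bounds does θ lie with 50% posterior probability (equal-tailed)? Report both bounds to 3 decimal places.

On the log scale the 50% interval is 0.36 ± 0.674 × 0.49 = [0.0295, 0.6905].
Exponentiate: [e^0.0295, e^0.6905] = [1.030, 1.995].

[1.030, 1.995]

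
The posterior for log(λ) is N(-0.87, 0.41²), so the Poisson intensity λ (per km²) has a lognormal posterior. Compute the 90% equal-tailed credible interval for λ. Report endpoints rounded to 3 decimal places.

[0.213, 0.822]

On the log scale the 90% interval is -0.87 ± 1.645 × 0.41 = [-1.5444, -0.1956].
Exponentiate: [e^-1.5444, e^-0.1956] = [0.213, 0.822].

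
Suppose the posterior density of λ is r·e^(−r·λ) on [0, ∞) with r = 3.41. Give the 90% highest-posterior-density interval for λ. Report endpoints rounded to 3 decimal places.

The exponential density is strictly decreasing on [0, ∞), so the HPD interval is anchored at 0: [0, q] with P(λ ≤ q) = 0.90.
q = −ln(1 − 0.90) / 3.41 = 2.3026 / 3.41 = 0.675.

[0.000, 0.675]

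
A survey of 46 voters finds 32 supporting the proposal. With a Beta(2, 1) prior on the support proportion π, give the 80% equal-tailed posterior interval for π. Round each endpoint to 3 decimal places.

Posterior: Beta(2+32, 1+14) = Beta(34, 15).
Equal-tailed 80% interval: the 0.1 and 0.9 quantiles of Beta(34, 15).
Posterior mean ≈ 0.694, SD ≈ 0.065; a Normal approximation gives roughly [0.610, 0.777].
Exact: F⁻¹(0.1) = 0.608; F⁻¹(0.9) = 0.776.

[0.608, 0.776]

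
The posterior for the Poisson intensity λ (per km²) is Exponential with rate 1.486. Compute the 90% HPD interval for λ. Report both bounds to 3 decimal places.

The exponential density is strictly decreasing on [0, ∞), so the HPD interval is anchored at 0: [0, q] with P(λ ≤ q) = 0.90.
q = −ln(1 − 0.90) / 1.486 = 2.3026 / 1.486 = 1.550.

[0.000, 1.550]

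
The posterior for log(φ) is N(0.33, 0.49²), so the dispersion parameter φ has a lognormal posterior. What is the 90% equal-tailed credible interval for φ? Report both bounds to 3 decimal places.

On the log scale the 90% interval is 0.33 ± 1.645 × 0.49 = [-0.4760, 1.1360].
Exponentiate: [e^-0.4760, e^1.1360] = [0.621, 3.114].

[0.621, 3.114]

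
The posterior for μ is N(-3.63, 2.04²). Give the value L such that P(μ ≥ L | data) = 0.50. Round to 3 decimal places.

-3.630

Need L with P(μ ≥ L) = 0.50: L = -3.63 − z_{0.5}·2.04.
z = 0.000; L = -3.63 − 0.000 × 2.04 = -3.630.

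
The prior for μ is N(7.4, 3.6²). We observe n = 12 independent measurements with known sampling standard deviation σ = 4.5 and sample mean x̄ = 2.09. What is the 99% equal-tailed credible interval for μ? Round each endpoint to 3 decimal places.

[-0.446, 5.849]

Posterior precision = 1/3.6² + 12/4.5² = 0.0772 + 0.5926 = 0.6698, so posterior SD = 1.2219.
Posterior mean = (7.4/3.6² + 12·2.09/4.5²) / 0.6698 = 2.7018.
Interval: 2.7018 ± 2.576 × 1.2219 → [-0.446, 5.849].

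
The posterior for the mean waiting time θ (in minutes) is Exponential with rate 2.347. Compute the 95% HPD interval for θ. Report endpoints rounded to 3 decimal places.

The exponential density is strictly decreasing on [0, ∞), so the HPD interval is anchored at 0: [0, q] with P(θ ≤ q) = 0.95.
q = −ln(1 − 0.95) / 2.347 = 2.9957 / 2.347 = 1.276.

[0.000, 1.276]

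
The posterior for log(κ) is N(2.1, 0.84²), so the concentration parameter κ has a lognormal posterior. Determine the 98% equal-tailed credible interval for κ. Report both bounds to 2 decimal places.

[1.16, 57.64]

On the log scale the 98% interval is 2.1 ± 2.326 × 0.84 = [0.1459, 4.0541].
Exponentiate: [e^0.1459, e^4.0541] = [1.16, 57.64].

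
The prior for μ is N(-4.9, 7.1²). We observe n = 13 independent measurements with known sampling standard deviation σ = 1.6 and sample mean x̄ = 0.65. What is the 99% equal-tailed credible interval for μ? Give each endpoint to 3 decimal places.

Posterior precision = 1/7.1² + 13/1.6² = 0.0198 + 5.0781 = 5.0980, so posterior SD = 0.4429.
Posterior mean = (-4.9/7.1² + 13·0.65/1.6²) / 5.0980 = 0.6284.
Interval: 0.6284 ± 2.576 × 0.4429 → [-0.512, 1.769].

[-0.512, 1.769]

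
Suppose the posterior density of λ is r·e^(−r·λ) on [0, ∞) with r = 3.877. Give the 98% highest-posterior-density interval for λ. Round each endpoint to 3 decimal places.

[0.000, 1.009]

The exponential density is strictly decreasing on [0, ∞), so the HPD interval is anchored at 0: [0, q] with P(λ ≤ q) = 0.98.
q = −ln(1 − 0.98) / 3.877 = 3.9120 / 3.877 = 1.009.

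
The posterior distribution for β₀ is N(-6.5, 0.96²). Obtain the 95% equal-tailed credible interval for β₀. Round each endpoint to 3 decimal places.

[-8.382, -4.618]

The posterior is symmetric, so the 95% equal-tailed interval is β₀ = -6.5 ± z·0.96 with z = 1.960.
Half-width: 1.960 × 0.96 = 1.882.
-6.5 − 1.882 = -8.382; -6.5 + 1.882 = -4.618.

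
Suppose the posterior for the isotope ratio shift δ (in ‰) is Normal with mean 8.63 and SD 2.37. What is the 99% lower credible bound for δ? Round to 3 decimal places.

3.117

Need L with P(δ ≥ L) = 0.99: L = 8.63 − z_{0.01}·2.37.
z = 2.326; L = 8.63 − 2.326 × 2.37 = 3.117.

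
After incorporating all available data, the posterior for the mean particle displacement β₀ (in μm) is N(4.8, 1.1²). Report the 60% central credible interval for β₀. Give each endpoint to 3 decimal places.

[3.874, 5.726]

The posterior is symmetric, so the 60% equal-tailed interval is β₀ = 4.8 ± z·1.1 with z = 0.842.
Half-width: 0.842 × 1.1 = 0.926.
4.8 − 0.926 = 3.874; 4.8 + 0.926 = 5.726.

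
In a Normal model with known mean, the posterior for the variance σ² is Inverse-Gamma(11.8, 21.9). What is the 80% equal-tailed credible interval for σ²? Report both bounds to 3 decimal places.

[1.339, 2.856]

Inverse-Gamma(11.8, 21.9) quantiles: F⁻¹(0.1) and F⁻¹(0.9).
Equivalently, 1/σ² ~ Gamma(11.8, rate = 21.9); invert its 0.9 and 0.1 quantiles.
Posterior mean ≈ 2.028, SD ≈ 0.648; a Normal approximation gives roughly [1.198, 2.858].
Exact: lower = 1.339; upper = 2.856.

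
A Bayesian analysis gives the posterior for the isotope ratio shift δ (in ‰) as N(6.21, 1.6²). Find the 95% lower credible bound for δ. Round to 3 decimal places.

3.578

Need L with P(δ ≥ L) = 0.95: L = 6.21 − z_{0.05}·1.6.
z = 1.645; L = 6.21 − 1.645 × 1.6 = 3.578.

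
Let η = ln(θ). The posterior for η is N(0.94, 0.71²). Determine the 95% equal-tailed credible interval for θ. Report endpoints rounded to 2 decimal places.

On the log scale the 95% interval is 0.94 ± 1.960 × 0.71 = [-0.4516, 2.3316].
Exponentiate: [e^-0.4516, e^2.3316] = [0.64, 10.29].

[0.64, 10.29]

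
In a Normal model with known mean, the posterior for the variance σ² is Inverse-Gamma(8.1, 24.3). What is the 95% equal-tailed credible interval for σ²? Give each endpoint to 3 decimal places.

Inverse-Gamma(8.1, 24.3) quantiles: F⁻¹(0.025) and F⁻¹(0.975).
Equivalently, 1/σ² ~ Gamma(8.1, rate = 24.3); invert its 0.975 and 0.025 quantiles.
Posterior mean ≈ 3.423, SD ≈ 1.386; a Normal approximation gives roughly [0.707, 6.139].
Exact: lower = 1.669; upper = 6.905.

[1.669, 6.905]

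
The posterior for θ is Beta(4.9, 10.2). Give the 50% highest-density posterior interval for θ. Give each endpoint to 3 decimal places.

The posterior is unimodal and skewed, so the HPD interval has equal density at both endpoints and is the shortest 50% interval.
Solving f(0.221) = f(0.382) with F(0.382) − F(0.221) = 0.50 gives [0.221, 0.382].
For comparison, the equal-tailed interval is [0.239, 0.402]; the HPD is narrower and shifted toward the mode.

[0.221, 0.382]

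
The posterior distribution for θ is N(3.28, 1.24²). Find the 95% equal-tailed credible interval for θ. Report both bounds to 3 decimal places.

The posterior is symmetric, so the 95% equal-tailed interval is θ = 3.28 ± z·1.24 with z = 1.960.
Half-width: 1.960 × 1.24 = 2.430.
3.28 − 2.430 = 0.850; 3.28 + 2.430 = 5.710.

[0.850, 5.710]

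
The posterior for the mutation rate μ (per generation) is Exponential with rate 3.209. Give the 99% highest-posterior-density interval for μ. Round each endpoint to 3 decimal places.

[0.000, 1.435]

The exponential density is strictly decreasing on [0, ∞), so the HPD interval is anchored at 0: [0, q] with P(μ ≤ q) = 0.99.
q = −ln(1 − 0.99) / 3.209 = 4.6052 / 3.209 = 1.435.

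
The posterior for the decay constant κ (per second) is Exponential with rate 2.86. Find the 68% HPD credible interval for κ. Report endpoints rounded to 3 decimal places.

[0.000, 0.398]

The exponential density is strictly decreasing on [0, ∞), so the HPD interval is anchored at 0: [0, q] with P(κ ≤ q) = 0.68.
q = −ln(1 − 0.68) / 2.86 = 1.1394 / 2.86 = 0.398.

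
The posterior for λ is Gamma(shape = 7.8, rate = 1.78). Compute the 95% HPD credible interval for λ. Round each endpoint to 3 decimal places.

[1.599, 7.505]

The posterior is unimodal and skewed, so the HPD interval has equal density at both endpoints and is the shortest 95% interval.
Solving f(1.599) = f(7.505) with F(7.505) − F(1.599) = 0.95 gives [1.599, 7.505].
For comparison, the equal-tailed interval is [1.867, 7.951]; the HPD is narrower and shifted toward the mode.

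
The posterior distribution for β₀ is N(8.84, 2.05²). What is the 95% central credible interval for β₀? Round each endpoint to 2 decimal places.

[4.82, 12.86]

The posterior is symmetric, so the 95% equal-tailed interval is β₀ = 8.84 ± z·2.05 with z = 1.960.
Half-width: 1.960 × 2.05 = 4.02.
8.84 − 4.02 = 4.82; 8.84 + 4.02 = 12.86.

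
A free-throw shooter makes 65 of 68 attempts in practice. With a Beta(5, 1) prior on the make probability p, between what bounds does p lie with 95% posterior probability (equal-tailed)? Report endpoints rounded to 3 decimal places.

Posterior: Beta(5+65, 1+3) = Beta(70, 4).
Equal-tailed 95% interval: the 0.025 and 0.975 quantiles of Beta(70, 4).
Posterior mean ≈ 0.946, SD ≈ 0.026; a Normal approximation gives roughly [0.895, 0.997].
Exact: F⁻¹(0.025) = 0.885; F⁻¹(0.975) = 0.985.

[0.885, 0.985]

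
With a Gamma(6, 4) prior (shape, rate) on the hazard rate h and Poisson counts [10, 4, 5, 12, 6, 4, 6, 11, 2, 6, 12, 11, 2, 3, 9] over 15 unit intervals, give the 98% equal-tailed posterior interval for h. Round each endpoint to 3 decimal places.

[4.536, 7.092]

Posterior: Gamma(6+103, 4+15) = Gamma(109, 19) (shape, rate).
Equal-tailed 98% interval: Gamma(109, 19) quantiles at 0.01 and 0.99.
Posterior mean ≈ 5.737, SD ≈ 0.549; a Normal approximation gives roughly [4.459, 7.015].
Exact: lower = 4.536; upper = 7.092.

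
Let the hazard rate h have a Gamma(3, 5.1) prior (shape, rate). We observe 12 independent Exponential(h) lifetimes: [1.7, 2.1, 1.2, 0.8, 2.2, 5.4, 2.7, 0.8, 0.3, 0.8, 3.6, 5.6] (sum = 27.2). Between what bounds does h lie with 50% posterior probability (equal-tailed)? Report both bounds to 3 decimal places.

Posterior: Gamma(3+12, 5.1+27.2) = Gamma(15, 32.3) (shape, rate).
Equal-tailed 50% interval: Gamma(15, 32.3) quantiles at 0.25 and 0.75.
Posterior mean ≈ 0.464, SD ≈ 0.120; a Normal approximation gives roughly [0.384, 0.545].
Exact: lower = 0.379; upper = 0.539.

[0.379, 0.539]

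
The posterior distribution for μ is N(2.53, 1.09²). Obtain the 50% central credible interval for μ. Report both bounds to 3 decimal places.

[1.795, 3.265]

The posterior is symmetric, so the 50% equal-tailed interval is μ = 2.53 ± z·1.09 with z = 0.674.
Half-width: 0.674 × 1.09 = 0.735.
2.53 − 0.735 = 1.795; 2.53 + 0.735 = 3.265.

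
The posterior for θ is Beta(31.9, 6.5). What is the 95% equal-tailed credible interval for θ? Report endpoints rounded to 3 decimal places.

Posterior: Beta(31.9, 6.5).
Equal-tailed 95% interval: the 0.025 and 0.975 quantiles of Beta(31.9, 6.5).
Posterior mean ≈ 0.831, SD ≈ 0.060; a Normal approximation gives roughly [0.714, 0.948].
Exact: F⁻¹(0.025) = 0.699; F⁻¹(0.975) = 0.930.

[0.699, 0.930]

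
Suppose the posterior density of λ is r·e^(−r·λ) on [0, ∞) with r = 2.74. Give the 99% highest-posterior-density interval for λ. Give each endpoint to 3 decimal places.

[0.000, 1.681]

The exponential density is strictly decreasing on [0, ∞), so the HPD interval is anchored at 0: [0, q] with P(λ ≤ q) = 0.99.
q = −ln(1 − 0.99) / 2.74 = 4.6052 / 2.74 = 1.681.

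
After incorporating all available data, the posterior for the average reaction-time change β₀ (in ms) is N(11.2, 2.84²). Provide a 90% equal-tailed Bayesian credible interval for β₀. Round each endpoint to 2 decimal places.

The posterior is symmetric, so the 90% equal-tailed interval is β₀ = 11.2 ± z·2.84 with z = 1.645.
Half-width: 1.645 × 2.84 = 4.67.
11.2 − 4.67 = 6.53; 11.2 + 4.67 = 15.87.

[6.53, 15.87]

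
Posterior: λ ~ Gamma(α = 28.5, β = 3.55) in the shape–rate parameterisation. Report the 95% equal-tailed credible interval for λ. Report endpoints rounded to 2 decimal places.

Posterior: Gamma(shape 28.5, rate 3.55).
Equal-tailed 95% interval: Gamma(28.5, 3.55) quantiles at 0.025 and 0.975.
Posterior mean ≈ 8.03, SD ≈ 1.50; a Normal approximation gives roughly [5.08, 10.98].
Exact: lower = 5.36; upper = 11.23.

[5.36, 11.23]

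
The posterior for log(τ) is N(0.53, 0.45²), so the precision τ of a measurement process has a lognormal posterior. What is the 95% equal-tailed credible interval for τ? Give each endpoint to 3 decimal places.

[0.703, 4.104]

On the log scale the 95% interval is 0.53 ± 1.960 × 0.45 = [-0.3520, 1.4120].
Exponentiate: [e^-0.3520, e^1.4120] = [0.703, 4.104].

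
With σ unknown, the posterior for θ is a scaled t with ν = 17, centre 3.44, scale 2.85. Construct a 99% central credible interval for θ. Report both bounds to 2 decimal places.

The t_17 distribution is symmetric; the 99% interval is 3.44 ± t·2.85 with t_{0.995,17} = 2.898.
Half-width: 2.898 × 2.85 = 8.26.
3.44 − 8.26 = -4.82; 3.44 + 8.26 = 11.70.

[-4.82, 11.70]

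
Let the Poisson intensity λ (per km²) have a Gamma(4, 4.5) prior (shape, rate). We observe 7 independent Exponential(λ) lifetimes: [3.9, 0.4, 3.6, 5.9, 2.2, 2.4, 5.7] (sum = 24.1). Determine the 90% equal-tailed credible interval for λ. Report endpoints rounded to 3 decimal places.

Posterior: Gamma(4+7, 4.5+24.1) = Gamma(11, 28.6) (shape, rate).
Equal-tailed 90% interval: Gamma(11, 28.6) quantiles at 0.05 and 0.95.
Posterior mean ≈ 0.385, SD ≈ 0.116; a Normal approximation gives roughly [0.194, 0.575].
Exact: lower = 0.216; upper = 0.593.

[0.216, 0.593]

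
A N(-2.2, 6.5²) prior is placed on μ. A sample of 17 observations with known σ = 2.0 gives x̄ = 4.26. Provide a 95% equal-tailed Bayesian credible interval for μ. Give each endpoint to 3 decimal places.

[3.276, 5.172]

Posterior precision = 1/6.5² + 17/2.0² = 0.0237 + 4.2500 = 4.2737, so posterior SD = 0.4837.
Posterior mean = (-2.2/6.5² + 17·4.26/2.0²) / 4.2737 = 4.2242.
Interval: 4.2242 ± 1.960 × 0.4837 → [3.276, 5.172].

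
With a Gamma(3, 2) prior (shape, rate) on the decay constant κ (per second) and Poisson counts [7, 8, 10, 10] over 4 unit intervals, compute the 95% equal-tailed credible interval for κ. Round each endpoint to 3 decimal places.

[4.482, 8.500]

Posterior: Gamma(3+35, 2+4) = Gamma(38, 6) (shape, rate).
Equal-tailed 95% interval: Gamma(38, 6) quantiles at 0.025 and 0.975.
Posterior mean ≈ 6.333, SD ≈ 1.027; a Normal approximation gives roughly [4.320, 8.347].
Exact: lower = 4.482; upper = 8.500.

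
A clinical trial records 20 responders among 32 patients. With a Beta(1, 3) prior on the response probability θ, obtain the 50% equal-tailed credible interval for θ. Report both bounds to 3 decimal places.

Posterior: Beta(1+20, 3+12) = Beta(21, 15).
Equal-tailed 50% interval: the 0.25 and 0.75 quantiles of Beta(21, 15).
Posterior mean ≈ 0.583, SD ≈ 0.081; a Normal approximation gives roughly [0.529, 0.638].
Exact: F⁻¹(0.25) = 0.529; F⁻¹(0.75) = 0.640.

[0.529, 0.640]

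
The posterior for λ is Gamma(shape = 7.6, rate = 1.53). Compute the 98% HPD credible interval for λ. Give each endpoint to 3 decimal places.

The posterior is unimodal and skewed, so the HPD interval has equal density at both endpoints and is the shortest 98% interval.
Solving f(1.464) = f(9.558) with F(9.558) − F(1.464) = 0.98 gives [1.464, 9.558].
For comparison, the equal-tailed interval is [1.747, 10.086]; the HPD is narrower and shifted toward the mode.

[1.464, 9.558]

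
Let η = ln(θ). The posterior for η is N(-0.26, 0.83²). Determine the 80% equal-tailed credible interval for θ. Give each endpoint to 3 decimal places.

[0.266, 2.234]

On the log scale the 80% interval is -0.26 ± 1.282 × 0.83 = [-1.3237, 0.8037].
Exponentiate: [e^-1.3237, e^0.8037] = [0.266, 2.234].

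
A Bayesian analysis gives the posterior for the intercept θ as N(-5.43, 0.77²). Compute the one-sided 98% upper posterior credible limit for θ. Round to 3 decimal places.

-3.849

Need U with P(θ ≤ U) = 0.98: U = -5.43 + z_{0.02}·0.77.
z = 2.054; U = -5.43 + 2.054 × 0.77 = -3.849.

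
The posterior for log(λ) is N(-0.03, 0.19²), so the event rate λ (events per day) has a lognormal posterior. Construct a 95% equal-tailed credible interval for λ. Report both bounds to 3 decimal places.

[0.669, 1.408]

On the log scale the 95% interval is -0.03 ± 1.960 × 0.19 = [-0.4024, 0.3424].
Exponentiate: [e^-0.4024, e^0.3424] = [0.669, 1.408].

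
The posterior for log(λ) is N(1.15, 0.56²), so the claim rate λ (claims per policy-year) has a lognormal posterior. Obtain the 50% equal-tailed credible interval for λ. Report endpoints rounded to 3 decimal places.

On the log scale the 50% interval is 1.15 ± 0.674 × 0.56 = [0.7723, 1.5277].
Exponentiate: [e^0.7723, e^1.5277] = [2.165, 4.608].

[2.165, 4.608]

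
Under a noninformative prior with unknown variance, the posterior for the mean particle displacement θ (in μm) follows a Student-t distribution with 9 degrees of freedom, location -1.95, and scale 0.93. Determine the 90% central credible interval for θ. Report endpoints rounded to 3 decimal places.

The t_9 distribution is symmetric; the 90% interval is -1.95 ± t·0.93 with t_{0.95,9} = 1.833.
Half-width: 1.833 × 0.93 = 1.705.
-1.95 − 1.705 = -3.655; -1.95 + 1.705 = -0.245.

[-3.655, -0.245]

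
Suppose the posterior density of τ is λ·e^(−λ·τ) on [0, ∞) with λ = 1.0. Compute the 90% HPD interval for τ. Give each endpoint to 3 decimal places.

The exponential density is strictly decreasing on [0, ∞), so the HPD interval is anchored at 0: [0, q] with P(τ ≤ q) = 0.90.
q = −ln(1 − 0.90) / 1.0 = 2.3026 / 1.0 = 2.303.

[0.000, 2.303]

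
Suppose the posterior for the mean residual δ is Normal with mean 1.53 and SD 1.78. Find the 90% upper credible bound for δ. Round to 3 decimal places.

Need U with P(δ ≤ U) = 0.90: U = 1.53 + z_{0.1}·1.78.
z = 1.282; U = 1.53 + 1.282 × 1.78 = 3.811.

3.811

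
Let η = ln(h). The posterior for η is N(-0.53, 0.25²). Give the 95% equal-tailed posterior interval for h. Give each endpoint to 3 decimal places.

[0.361, 0.961]

On the log scale the 95% interval is -0.53 ± 1.960 × 0.25 = [-1.0200, -0.0400].
Exponentiate: [e^-1.0200, e^-0.0400] = [0.361, 0.961].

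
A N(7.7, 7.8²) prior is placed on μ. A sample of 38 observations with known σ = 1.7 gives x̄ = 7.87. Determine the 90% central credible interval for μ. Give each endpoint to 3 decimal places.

Posterior precision = 1/7.8² + 38/1.7² = 0.0164 + 13.1488 = 13.1652, so posterior SD = 0.2756.
Posterior mean = (7.7/7.8² + 38·7.87/1.7²) / 13.1652 = 7.8698.
Interval: 7.8698 ± 1.645 × 0.2756 → [7.416, 8.323].

[7.416, 8.323]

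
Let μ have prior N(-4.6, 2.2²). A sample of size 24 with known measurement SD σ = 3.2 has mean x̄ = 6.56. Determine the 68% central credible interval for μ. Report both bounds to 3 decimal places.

[5.033, 6.279]

Posterior precision = 1/2.2² + 24/3.2² = 0.2066 + 2.3437 = 2.5504, so posterior SD = 0.6262.
Posterior mean = (-4.6/2.2² + 24·6.56/3.2²) / 2.5504 = 5.6559.
Interval: 5.6559 ± 0.994 × 0.6262 → [5.033, 6.279].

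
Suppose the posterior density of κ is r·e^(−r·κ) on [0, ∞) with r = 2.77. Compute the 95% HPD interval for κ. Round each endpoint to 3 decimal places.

[0.000, 1.081]

The exponential density is strictly decreasing on [0, ∞), so the HPD interval is anchored at 0: [0, q] with P(κ ≤ q) = 0.95.
q = −ln(1 − 0.95) / 2.77 = 2.9957 / 2.77 = 1.081.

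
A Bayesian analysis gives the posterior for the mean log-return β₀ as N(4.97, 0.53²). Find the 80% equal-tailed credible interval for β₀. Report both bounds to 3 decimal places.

The posterior is symmetric, so the 80% equal-tailed interval is β₀ = 4.97 ± z·0.53 with z = 1.282.
Half-width: 1.282 × 0.53 = 0.679.
4.97 − 0.679 = 4.291; 4.97 + 0.679 = 5.649.

[4.291, 5.649]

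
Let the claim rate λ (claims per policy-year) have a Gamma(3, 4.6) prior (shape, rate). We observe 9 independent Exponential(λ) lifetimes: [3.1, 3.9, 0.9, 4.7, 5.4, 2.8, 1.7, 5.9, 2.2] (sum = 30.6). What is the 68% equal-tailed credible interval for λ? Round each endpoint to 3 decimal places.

Posterior: Gamma(3+9, 4.6+30.6) = Gamma(12, 35.2) (shape, rate).
Equal-tailed 68% interval: Gamma(12, 35.2) quantiles at 0.16 and 0.84.
Posterior mean ≈ 0.341, SD ≈ 0.098; a Normal approximation gives roughly [0.243, 0.439].
Exact: lower = 0.244; upper = 0.437.

[0.244, 0.437]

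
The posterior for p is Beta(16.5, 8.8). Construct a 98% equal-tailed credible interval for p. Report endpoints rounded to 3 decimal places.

[0.424, 0.846]

Posterior: Beta(16.5, 8.8).
Equal-tailed 98% interval: the 0.01 and 0.99 quantiles of Beta(16.5, 8.8).
Posterior mean ≈ 0.652, SD ≈ 0.093; a Normal approximation gives roughly [0.436, 0.868].
Exact: F⁻¹(0.01) = 0.424; F⁻¹(0.99) = 0.846.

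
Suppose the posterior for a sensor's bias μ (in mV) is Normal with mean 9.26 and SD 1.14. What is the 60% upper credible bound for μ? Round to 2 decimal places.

9.55

Need U with P(μ ≤ U) = 0.60: U = 9.26 + z_{0.4}·1.14.
z = 0.253; U = 9.26 + 0.253 × 1.14 = 9.55.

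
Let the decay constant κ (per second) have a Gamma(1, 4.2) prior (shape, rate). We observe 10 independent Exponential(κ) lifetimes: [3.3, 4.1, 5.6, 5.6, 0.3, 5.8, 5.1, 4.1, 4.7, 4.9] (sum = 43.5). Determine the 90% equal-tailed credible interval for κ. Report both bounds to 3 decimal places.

[0.129, 0.356]

Posterior: Gamma(1+10, 4.2+43.5) = Gamma(11, 47.7) (shape, rate).
Equal-tailed 90% interval: Gamma(11, 47.7) quantiles at 0.05 and 0.95.
Posterior mean ≈ 0.231, SD ≈ 0.070; a Normal approximation gives roughly [0.116, 0.345].
Exact: lower = 0.129; upper = 0.356.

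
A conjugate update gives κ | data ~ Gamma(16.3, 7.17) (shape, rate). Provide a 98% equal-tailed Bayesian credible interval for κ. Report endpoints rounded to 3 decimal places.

Posterior: Gamma(shape 16.3, rate 7.17).
Equal-tailed 98% interval: Gamma(16.3, 7.17) quantiles at 0.01 and 0.99.
Posterior mean ≈ 2.273, SD ≈ 0.563; a Normal approximation gives roughly [0.963, 3.583].
Exact: lower = 1.171; upper = 3.784.

[1.171, 3.784]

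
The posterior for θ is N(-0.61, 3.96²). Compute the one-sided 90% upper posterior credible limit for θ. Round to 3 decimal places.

4.465

Need U with P(θ ≤ U) = 0.90: U = -0.61 + z_{0.1}·3.96.
z = 1.282; U = -0.61 + 1.282 × 3.96 = 4.465.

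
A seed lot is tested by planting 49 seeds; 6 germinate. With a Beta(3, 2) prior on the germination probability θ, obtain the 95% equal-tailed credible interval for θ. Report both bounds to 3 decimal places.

[0.081, 0.276]

Posterior: Beta(3+6, 2+43) = Beta(9, 45).
Equal-tailed 95% interval: the 0.025 and 0.975 quantiles of Beta(9, 45).
Posterior mean ≈ 0.167, SD ≈ 0.050; a Normal approximation gives roughly [0.068, 0.265].
Exact: F⁻¹(0.025) = 0.081; F⁻¹(0.975) = 0.276.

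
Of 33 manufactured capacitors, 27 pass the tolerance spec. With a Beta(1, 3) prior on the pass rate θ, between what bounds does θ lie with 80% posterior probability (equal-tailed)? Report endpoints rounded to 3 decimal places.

[0.664, 0.843]

Posterior: Beta(1+27, 3+6) = Beta(28, 9).
Equal-tailed 80% interval: the 0.1 and 0.9 quantiles of Beta(28, 9).
Posterior mean ≈ 0.757, SD ≈ 0.070; a Normal approximation gives roughly [0.668, 0.846].
Exact: F⁻¹(0.1) = 0.664; F⁻¹(0.9) = 0.843.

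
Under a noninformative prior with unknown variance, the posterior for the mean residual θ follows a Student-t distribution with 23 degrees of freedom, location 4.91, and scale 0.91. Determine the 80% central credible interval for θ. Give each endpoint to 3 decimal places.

The t_23 distribution is symmetric; the 80% interval is 4.91 ± t·0.91 with t_{0.9,23} = 1.319.
Half-width: 1.319 × 0.91 = 1.201.
4.91 − 1.201 = 3.709; 4.91 + 1.201 = 6.111.

[3.709, 6.111]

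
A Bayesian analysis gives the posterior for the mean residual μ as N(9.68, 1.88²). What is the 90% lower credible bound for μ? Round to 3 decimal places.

7.271

Need L with P(μ ≥ L) = 0.90: L = 9.68 − z_{0.1}·1.88.
z = 1.282; L = 9.68 − 1.282 × 1.88 = 7.271.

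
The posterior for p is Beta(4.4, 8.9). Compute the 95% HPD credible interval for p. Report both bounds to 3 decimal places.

The posterior is unimodal and skewed, so the HPD interval has equal density at both endpoints and is the shortest 95% interval.
Solving f(0.101) = f(0.574) with F(0.574) − F(0.101) = 0.95 gives [0.101, 0.574].
For comparison, the equal-tailed interval is [0.116, 0.594]; the HPD is narrower and shifted toward the mode.

[0.101, 0.574]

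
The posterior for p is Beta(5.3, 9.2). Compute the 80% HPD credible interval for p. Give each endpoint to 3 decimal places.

The posterior is unimodal and skewed, so the HPD interval has equal density at both endpoints and is the shortest 80% interval.
Solving f(0.197) = f(0.514) with F(0.514) − F(0.197) = 0.80 gives [0.197, 0.514].
For comparison, the equal-tailed interval is [0.210, 0.530]; the HPD is narrower and shifted toward the mode.

[0.197, 0.514]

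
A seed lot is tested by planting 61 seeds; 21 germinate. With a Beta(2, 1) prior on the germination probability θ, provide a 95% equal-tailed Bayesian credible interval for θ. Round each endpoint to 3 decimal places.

[0.247, 0.480]

Posterior: Beta(2+21, 1+40) = Beta(23, 41).
Equal-tailed 95% interval: the 0.025 and 0.975 quantiles of Beta(23, 41).
Posterior mean ≈ 0.359, SD ≈ 0.060; a Normal approximation gives roughly [0.243, 0.476].
Exact: F⁻¹(0.025) = 0.247; F⁻¹(0.975) = 0.480.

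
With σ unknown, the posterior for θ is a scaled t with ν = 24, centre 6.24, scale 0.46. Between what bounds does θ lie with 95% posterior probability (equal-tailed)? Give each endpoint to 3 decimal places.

[5.291, 7.189]

The t_24 distribution is symmetric; the 95% interval is 6.24 ± t·0.46 with t_{0.975,24} = 2.064.
Half-width: 2.064 × 0.46 = 0.949.
6.24 − 0.949 = 5.291; 6.24 + 0.949 = 7.189.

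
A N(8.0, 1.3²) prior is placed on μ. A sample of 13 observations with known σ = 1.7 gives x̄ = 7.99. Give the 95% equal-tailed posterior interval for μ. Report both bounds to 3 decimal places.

[7.122, 8.860]

Posterior precision = 1/1.3² + 13/1.7² = 0.5917 + 4.4983 = 5.0900, so posterior SD = 0.4432.
Posterior mean = (8.0/1.3² + 13·7.99/1.7²) / 5.0900 = 7.9912.
Interval: 7.9912 ± 1.960 × 0.4432 → [7.122, 8.860].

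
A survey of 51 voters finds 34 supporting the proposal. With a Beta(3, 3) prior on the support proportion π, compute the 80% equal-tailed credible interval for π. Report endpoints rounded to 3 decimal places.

Posterior: Beta(3+34, 3+17) = Beta(37, 20).
Equal-tailed 80% interval: the 0.1 and 0.9 quantiles of Beta(37, 20).
Posterior mean ≈ 0.649, SD ≈ 0.063; a Normal approximation gives roughly [0.569, 0.729].
Exact: F⁻¹(0.1) = 0.567; F⁻¹(0.9) = 0.729.

[0.567, 0.729]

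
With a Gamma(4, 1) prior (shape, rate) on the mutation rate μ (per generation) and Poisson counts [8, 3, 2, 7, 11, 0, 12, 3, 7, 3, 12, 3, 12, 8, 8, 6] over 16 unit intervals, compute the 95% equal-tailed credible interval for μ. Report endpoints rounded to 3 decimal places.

[5.265, 7.670]

Posterior: Gamma(4+105, 1+16) = Gamma(109, 17) (shape, rate).
Equal-tailed 95% interval: Gamma(109, 17) quantiles at 0.025 and 0.975.
Posterior mean ≈ 6.412, SD ≈ 0.614; a Normal approximation gives roughly [5.208, 7.615].
Exact: lower = 5.265; upper = 7.670.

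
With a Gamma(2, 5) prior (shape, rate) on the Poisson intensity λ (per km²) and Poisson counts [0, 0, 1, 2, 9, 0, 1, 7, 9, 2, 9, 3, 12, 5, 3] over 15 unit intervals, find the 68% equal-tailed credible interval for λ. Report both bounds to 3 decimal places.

Posterior: Gamma(2+63, 5+15) = Gamma(65, 20) (shape, rate).
Equal-tailed 68% interval: Gamma(65, 20) quantiles at 0.16 and 0.84.
Posterior mean ≈ 3.250, SD ≈ 0.403; a Normal approximation gives roughly [2.849, 3.651].
Exact: lower = 2.850; upper = 3.650.

[2.850, 3.650]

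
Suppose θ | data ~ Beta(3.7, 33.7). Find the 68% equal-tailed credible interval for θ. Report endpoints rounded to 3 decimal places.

Posterior: Beta(3.7, 33.7).
Equal-tailed 68% interval: the 0.16 and 0.84 quantiles of Beta(3.7, 33.7).
Posterior mean ≈ 0.099, SD ≈ 0.048; a Normal approximation gives roughly [0.051, 0.147].
Exact: F⁻¹(0.16) = 0.052; F⁻¹(0.84) = 0.146.

[0.052, 0.146]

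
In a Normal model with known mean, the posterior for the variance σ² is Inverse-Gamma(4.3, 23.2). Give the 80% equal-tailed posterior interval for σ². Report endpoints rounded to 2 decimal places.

[3.28, 11.91]

Inverse-Gamma(4.3, 23.2) quantiles: F⁻¹(0.1) and F⁻¹(0.9).
Equivalently, 1/σ² ~ Gamma(4.3, rate = 23.2); invert its 0.9 and 0.1 quantiles.
Posterior mean ≈ 7.03, SD ≈ 4.64; a Normal approximation gives roughly [1.09, 12.97].
Exact: lower = 3.28; upper = 11.91.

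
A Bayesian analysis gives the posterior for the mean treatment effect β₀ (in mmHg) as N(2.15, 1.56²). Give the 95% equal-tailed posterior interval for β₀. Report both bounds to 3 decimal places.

The posterior is symmetric, so the 95% equal-tailed interval is β₀ = 2.15 ± z·1.56 with z = 1.960.
Half-width: 1.960 × 1.56 = 3.058.
2.15 − 3.058 = -0.908; 2.15 + 3.058 = 5.208.

[-0.908, 5.208]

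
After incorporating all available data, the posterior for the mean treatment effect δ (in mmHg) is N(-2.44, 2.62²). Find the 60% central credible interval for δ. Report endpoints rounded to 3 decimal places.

The posterior is symmetric, so the 60% equal-tailed interval is δ = -2.44 ± z·2.62 with z = 0.842.
Half-width: 0.842 × 2.62 = 2.205.
-2.44 − 2.205 = -4.645; -2.44 + 2.205 = -0.235.

[-4.645, -0.235]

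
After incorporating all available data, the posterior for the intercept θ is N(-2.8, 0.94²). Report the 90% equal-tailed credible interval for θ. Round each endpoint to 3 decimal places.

The posterior is symmetric, so the 90% equal-tailed interval is θ = -2.8 ± z·0.94 with z = 1.645.
Half-width: 1.645 × 0.94 = 1.546.
-2.8 − 1.546 = -4.346; -2.8 + 1.546 = -1.254.

[-4.346, -1.254]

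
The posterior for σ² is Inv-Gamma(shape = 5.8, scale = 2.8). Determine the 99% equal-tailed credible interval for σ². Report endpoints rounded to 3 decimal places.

Inverse-Gamma(5.8, 2.8) quantiles: F⁻¹(0.005) and F⁻¹(0.995).
Equivalently, 1/σ² ~ Gamma(5.8, rate = 2.8); invert its 0.995 and 0.005 quantiles.
Posterior mean ≈ 0.583, SD ≈ 0.299; a Normal approximation gives roughly [-0.187, 1.354].
Exact: lower = 0.202; upper = 1.942.

[0.202, 1.942]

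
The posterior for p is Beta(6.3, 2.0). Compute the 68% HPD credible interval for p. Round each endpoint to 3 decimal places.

[0.678, 0.944]

The posterior is unimodal and skewed, so the HPD interval has equal density at both endpoints and is the shortest 68% interval.
Solving f(0.678) = f(0.944) with F(0.944) − F(0.678) = 0.68 gives [0.678, 0.944].
For comparison, the equal-tailed interval is [0.615, 0.900]; the HPD is narrower and shifted toward the mode.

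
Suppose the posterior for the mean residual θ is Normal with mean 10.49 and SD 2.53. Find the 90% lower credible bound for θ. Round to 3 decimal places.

7.248

Need L with P(θ ≥ L) = 0.90: L = 10.49 − z_{0.1}·2.53.
z = 1.282; L = 10.49 − 1.282 × 2.53 = 7.248.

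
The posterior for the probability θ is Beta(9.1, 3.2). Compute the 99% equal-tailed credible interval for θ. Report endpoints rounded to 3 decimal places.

[0.385, 0.962]

Posterior: Beta(9.1, 3.2).
Equal-tailed 99% interval: the 0.005 and 0.995 quantiles of Beta(9.1, 3.2).
Posterior mean ≈ 0.740, SD ≈ 0.120; a Normal approximation gives roughly [0.430, 1.050].
Exact: F⁻¹(0.005) = 0.385; F⁻¹(0.995) = 0.962.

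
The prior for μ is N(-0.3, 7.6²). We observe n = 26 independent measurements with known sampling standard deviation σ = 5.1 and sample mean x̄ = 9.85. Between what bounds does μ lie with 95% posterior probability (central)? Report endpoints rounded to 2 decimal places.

[7.73, 11.62]

Posterior precision = 1/7.6² + 26/5.1² = 0.0173 + 0.9996 = 1.0169, so posterior SD = 0.9916.
Posterior mean = (-0.3/7.6² + 26·9.85/5.1²) / 1.0169 = 9.6772.
Interval: 9.6772 ± 1.960 × 0.9916 → [7.73, 11.62].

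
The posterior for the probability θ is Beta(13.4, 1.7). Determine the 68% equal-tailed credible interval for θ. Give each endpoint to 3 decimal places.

[0.812, 0.962]

Posterior: Beta(13.4, 1.7).
Equal-tailed 68% interval: the 0.16 and 0.84 quantiles of Beta(13.4, 1.7).
Posterior mean ≈ 0.887, SD ≈ 0.079; a Normal approximation gives roughly [0.809, 0.966].
Exact: F⁻¹(0.16) = 0.812; F⁻¹(0.84) = 0.962.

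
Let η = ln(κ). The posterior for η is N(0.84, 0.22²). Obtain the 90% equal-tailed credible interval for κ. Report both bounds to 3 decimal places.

[1.613, 3.326]

On the log scale the 90% interval is 0.84 ± 1.645 × 0.22 = [0.4781, 1.2019].
Exponentiate: [e^0.4781, e^1.2019] = [1.613, 3.326].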